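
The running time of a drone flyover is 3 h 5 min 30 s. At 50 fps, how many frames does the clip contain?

3 h 5 min 30 s = 11130 s.
Frames = 11130 × 50 = 556500.

556500 frames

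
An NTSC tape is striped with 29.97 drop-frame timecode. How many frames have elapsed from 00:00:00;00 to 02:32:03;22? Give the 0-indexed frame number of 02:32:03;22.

273438

As if non-drop at 30 labels/s: (2 × 3600 + 32 × 60 + 3) × 30 + 22 = 273712.
Minute boundaries passed: 152; those not divisible by 10: 152 − 15 = 137; dropped labels = 2 × 137 = 274.
Actual frame index = 273712 − 274 = 273438.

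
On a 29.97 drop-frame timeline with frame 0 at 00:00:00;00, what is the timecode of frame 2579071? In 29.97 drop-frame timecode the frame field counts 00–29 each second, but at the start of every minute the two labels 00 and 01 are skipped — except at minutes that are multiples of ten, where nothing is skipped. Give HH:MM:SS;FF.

Each 10-minute DF block holds 10 × 60 × 30 − 9 × 2 = 17982 frames. 2579071 ÷ 17982 → 143 full blocks, remainder 7645.
Within the partial block the first minute is 1800 frames and each further minute 1798, so 4 further minute boundaries passed. Total skipped labels = 18 × 143 + 2 × 4 = 2582.
Non-drop label index = 2579071 + 2582 = 2581653; at 30 labels/s that is 23:54:15:03, i.e. DF 23:54:15;03.

23:54:15;03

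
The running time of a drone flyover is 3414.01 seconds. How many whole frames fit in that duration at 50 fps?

Frames = 3414.01 × 50 = 341401/2 ≈ 170700.5000.
Complete frames: 170700.

170700 frames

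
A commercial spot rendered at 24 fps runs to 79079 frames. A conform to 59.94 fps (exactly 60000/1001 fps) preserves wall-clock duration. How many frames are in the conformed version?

Target frames = source frames × (target rate / source rate) = 79079 × (60000/1001)/(24) = 79079 × 2500/1001 = 197500.

197500 frames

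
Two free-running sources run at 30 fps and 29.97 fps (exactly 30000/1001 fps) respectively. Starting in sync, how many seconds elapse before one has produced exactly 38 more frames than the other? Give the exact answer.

The gap grows by |30000/1001 − 30| = 30/1001 frames per second.
Time for a 38-frame gap: 38 ÷ (30/1001) = 19019/15 s.

19019/15 seconds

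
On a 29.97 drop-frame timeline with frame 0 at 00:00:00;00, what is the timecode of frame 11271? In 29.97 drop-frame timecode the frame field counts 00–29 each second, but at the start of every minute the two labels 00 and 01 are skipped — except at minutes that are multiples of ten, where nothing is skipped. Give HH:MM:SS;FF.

Each 10-minute DF block holds 10 × 60 × 30 − 9 × 2 = 17982 frames. 11271 ÷ 17982 → 0 full blocks, remainder 11271.
Within the partial block the first minute is 1800 frames and each further minute 1798, so 6 further minute boundaries passed. Total skipped labels = 18 × 0 + 2 × 6 = 12.
Non-drop label index = 11271 + 12 = 11283; at 30 labels/s that is 00:06:16:03, i.e. DF 00:06:16;03.

00:06:16;03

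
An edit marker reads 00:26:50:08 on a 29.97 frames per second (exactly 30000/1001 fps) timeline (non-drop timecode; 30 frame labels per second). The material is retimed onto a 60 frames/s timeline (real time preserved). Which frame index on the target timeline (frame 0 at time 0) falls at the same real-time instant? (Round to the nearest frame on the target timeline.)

Source frame index: (0×3600 + 26×60 + 50) × 30 + 8 = 48308.
Real time: 48308 / (30000/1001) = 12089077/7500 s.
Target frame: (12089077/7500) × (60) = 12089077/125 ≈ 96712.616 → 96713.

frame 96713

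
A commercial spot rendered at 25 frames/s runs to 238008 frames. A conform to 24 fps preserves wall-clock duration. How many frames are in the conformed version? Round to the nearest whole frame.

Frames at target rate = 238008 × (24) / (25) = 5712192/25 ≈ 228487.680.
Nearest whole frame: 228488.

228488 frames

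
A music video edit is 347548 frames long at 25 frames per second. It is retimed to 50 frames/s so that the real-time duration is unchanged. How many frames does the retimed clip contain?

Target frames = source frames × (target rate / source rate) = 347548 × (50)/(25) = 347548 × 2 = 695096.

695096 frames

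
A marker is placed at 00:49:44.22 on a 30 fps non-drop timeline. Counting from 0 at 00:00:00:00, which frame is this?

Total seconds to the label: (0 × 3600 + 49 × 60 + 44) = 2984.
Frame index = 2984 × 30 + 22 = 89542.

frame 89542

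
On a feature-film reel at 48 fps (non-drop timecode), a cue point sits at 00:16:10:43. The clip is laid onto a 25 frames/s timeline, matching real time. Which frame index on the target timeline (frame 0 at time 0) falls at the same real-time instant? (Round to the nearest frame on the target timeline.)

frame 24272

Source frame index: (0×3600 + 16×60 + 10) × 48 + 43 = 46603.
Real time: 46603 / (48) = 46603/48 s.
Target frame: (46603/48) × (25) = 1165075/48 ≈ 24272.396 → 24272.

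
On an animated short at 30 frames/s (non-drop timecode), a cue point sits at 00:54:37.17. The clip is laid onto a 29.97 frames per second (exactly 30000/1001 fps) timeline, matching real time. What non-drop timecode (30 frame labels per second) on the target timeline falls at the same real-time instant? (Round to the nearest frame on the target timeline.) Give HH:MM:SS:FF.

00:54:34:09

Source frame index: (0×3600 + 54×60 + 37) × 30 + 17 = 98327.
Real time: 98327 / (30) = 98327/30 s.
Target frame: (98327/30) × (30000/1001) = 98327000/1001 ≈ 98228.771 → 98229.
At 30 labels/s: frame 98229 → 00:54:34:09.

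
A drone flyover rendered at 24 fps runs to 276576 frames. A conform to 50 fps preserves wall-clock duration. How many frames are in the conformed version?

Target frames = source frames × (target rate / source rate) = 276576 × (50)/(24) = 276576 × 25/12 = 576200.

576200 frames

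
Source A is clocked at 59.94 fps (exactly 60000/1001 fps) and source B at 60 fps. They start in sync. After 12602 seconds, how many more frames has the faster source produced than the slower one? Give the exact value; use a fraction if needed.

756120/1001 frames

A emits 60000/1001 × 12602 = 756120000/1001 frames; B emits 60 × 12602 = 756120.
Difference = 756120/1001 frames (≈ 755.3646); B is ahead of A.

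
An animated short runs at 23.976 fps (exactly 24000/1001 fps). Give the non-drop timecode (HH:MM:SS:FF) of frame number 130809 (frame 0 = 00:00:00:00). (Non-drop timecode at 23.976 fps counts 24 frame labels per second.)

130809 ÷ 24 = 5450 full seconds, remainder 9 frames.
5450 s = 1 h 30 min 50 s.
Timecode: 01:30:50:09.

01:30:50:09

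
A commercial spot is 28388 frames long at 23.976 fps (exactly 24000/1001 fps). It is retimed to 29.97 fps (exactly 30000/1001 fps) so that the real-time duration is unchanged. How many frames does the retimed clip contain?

Target frames = source frames × (target rate / source rate) = 28388 × (30000/1001)/(24000/1001) = 28388 × 5/4 = 35485.

35485 frames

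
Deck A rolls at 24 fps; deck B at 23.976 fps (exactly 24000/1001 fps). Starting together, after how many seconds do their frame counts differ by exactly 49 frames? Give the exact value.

49049/24 seconds

The gap grows by |24000/1001 − 24| = 24/1001 frames per second.
Time for a 49-frame gap: 49 ÷ (24/1001) = 49049/24 s.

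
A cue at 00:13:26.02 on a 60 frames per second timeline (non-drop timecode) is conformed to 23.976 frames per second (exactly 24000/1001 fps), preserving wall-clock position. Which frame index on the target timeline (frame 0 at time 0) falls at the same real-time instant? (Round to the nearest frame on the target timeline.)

Source frame index: (0×3600 + 13×60 + 26) × 60 + 2 = 48362.
Real time: 48362 / (60) = 24181/30 s.
Target frame: (24181/30) × (24000/1001) = 19344800/1001 ≈ 19325.475 → 19325.

frame 19325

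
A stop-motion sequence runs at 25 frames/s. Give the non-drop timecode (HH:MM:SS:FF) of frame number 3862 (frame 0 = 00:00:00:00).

3862 ÷ 25 = 154 full seconds, remainder 12 frames.
154 s = 0 h 2 min 34 s.
Timecode: 00:02:34:12.

00:02:34:12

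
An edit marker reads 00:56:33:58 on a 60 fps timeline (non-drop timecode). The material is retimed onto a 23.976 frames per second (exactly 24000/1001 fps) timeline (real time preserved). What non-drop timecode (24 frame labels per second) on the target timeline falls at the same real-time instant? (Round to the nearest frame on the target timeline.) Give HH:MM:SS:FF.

Source frame index: (0×3600 + 56×60 + 33) × 60 + 58 = 203638.
Real time: 203638 / (60) = 101819/30 s.
Target frame: (101819/30) × (24000/1001) = 81455200/1001 ≈ 81373.826 → 81374.
At 24 labels/s: frame 81374 → 00:56:30:14.

00:56:30:14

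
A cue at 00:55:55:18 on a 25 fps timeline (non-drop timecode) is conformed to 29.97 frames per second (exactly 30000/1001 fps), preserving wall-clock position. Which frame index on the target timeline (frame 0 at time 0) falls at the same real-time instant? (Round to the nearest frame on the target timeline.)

Source frame index: (0×3600 + 55×60 + 55) × 25 + 18 = 83893.
Real time: 83893 / (25) = 83893/25 s.
Target frame: (83893/25) × (30000/1001) = 100671600/1001 ≈ 100571.029 → 100571.

frame 100571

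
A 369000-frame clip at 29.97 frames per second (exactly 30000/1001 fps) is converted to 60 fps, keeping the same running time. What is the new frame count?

Target frames = source frames × (target rate / source rate) = 369000 × (60)/(30000/1001) = 369000 × 1001/500 = 738738.

738738 frames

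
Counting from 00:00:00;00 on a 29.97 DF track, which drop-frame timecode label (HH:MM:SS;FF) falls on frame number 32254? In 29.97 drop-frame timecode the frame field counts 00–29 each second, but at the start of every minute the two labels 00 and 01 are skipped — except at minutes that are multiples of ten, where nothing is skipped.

00:17:56;06

Ten DF minutes hold 17982 frames, so frame 32254 lies in block 1 (frames 17982–35963) with 14272 frames into that block.
The block's first minute is 1800 frames and the rest 1798 each; 14272 frames reaches minute 7, so 1 × 18 + 7 × 2 = 32 labels have been skipped so far.
Adding those back, label number 32254 + 32 = 32286 at 30 labels/s is 1076 s + 6 f = 0 h 17 min 56 s frame 6, i.e. 00:17:56;06.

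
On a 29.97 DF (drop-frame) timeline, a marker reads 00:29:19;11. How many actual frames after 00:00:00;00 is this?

52727

As if non-drop at 30 labels/s: (0 × 3600 + 29 × 60 + 19) × 30 + 11 = 52781.
Minute boundaries passed: 29; those not divisible by 10: 29 − 2 = 27; dropped labels = 2 × 27 = 54.
Actual frame index = 52781 − 54 = 52727.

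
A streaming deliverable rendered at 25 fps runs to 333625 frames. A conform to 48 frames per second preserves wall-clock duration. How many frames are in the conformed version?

Target frames = source frames × (target rate / source rate) = 333625 × (48)/(25) = 333625 × 48/25 = 640560.

640560 frames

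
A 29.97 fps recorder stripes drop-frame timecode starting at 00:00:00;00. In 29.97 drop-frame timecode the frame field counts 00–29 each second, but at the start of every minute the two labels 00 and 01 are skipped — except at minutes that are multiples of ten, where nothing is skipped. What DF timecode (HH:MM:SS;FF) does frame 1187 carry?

Ten DF minutes hold 17982 frames, so frame 1187 lies in block 0 (frames 0–17981) with 1187 frames into that block.
The block's first minute is 1800 frames and the rest 1798 each; 1187 frames reaches minute 0, so 0 × 18 + 0 × 2 = 0 labels have been skipped so far.
Adding those back, label number 1187 + 0 = 1187 at 30 labels/s is 39 s + 17 f = 0 h 0 min 39 s frame 17, i.e. 00:00:39;17.

00:00:39;17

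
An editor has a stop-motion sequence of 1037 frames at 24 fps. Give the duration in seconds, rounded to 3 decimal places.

43.208 seconds

Running time = 1037 × 1/24 = 1037/24 s ≈ 43.208 s.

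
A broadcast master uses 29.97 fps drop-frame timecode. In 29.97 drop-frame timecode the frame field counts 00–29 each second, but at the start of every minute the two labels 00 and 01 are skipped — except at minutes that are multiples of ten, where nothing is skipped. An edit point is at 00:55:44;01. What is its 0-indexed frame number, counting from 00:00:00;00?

Complete 10-minute blocks: 5, each 17982 frames → 89910.
Remaining 5 whole minutes in the current block: 1800 + 4 × 1798 = 8992 frames.
Within the current minute: 44 × 30 + 1 − 2 = 1319 (labels ;00/;01 skipped at this minute). Total = 89910 + 8992 + 1319 = 100221.

100221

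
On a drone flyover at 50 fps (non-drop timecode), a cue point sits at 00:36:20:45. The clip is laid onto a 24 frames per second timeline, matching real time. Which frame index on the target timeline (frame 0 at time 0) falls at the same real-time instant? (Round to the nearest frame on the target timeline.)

frame 52342

Source frame index: (0×3600 + 36×60 + 20) × 50 + 45 = 109045.
Real time: 109045 / (50) = 21809/10 s.
Target frame: (21809/10) × (24) = 261708/5 ≈ 52341.600 → 52342.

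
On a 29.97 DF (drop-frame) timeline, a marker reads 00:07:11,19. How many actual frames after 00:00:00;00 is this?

12935

As if non-drop at 30 labels/s: (0 × 3600 + 7 × 60 + 11) × 30 + 19 = 12949.
Minute boundaries passed: 7; those not divisible by 10: 7 − 0 = 7; dropped labels = 2 × 7 = 14.
Actual frame index = 12949 − 14 = 12935.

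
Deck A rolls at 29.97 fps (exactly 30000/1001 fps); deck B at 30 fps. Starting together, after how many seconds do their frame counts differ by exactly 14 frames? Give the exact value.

7007/15 seconds

The gap grows by |30 − 30000/1001| = 30/1001 frames per second.
Time for a 14-frame gap: 14 ÷ (30/1001) = 7007/15 s.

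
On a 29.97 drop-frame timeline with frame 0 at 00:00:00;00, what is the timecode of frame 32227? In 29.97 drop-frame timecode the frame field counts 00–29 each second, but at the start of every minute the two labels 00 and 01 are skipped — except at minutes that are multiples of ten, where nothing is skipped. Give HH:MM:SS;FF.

00:17:55;09

Ten DF minutes hold 17982 frames, so frame 32227 lies in block 1 (frames 17982–35963) with 14245 frames into that block.
The block's first minute is 1800 frames and the rest 1798 each; 14245 frames reaches minute 7, so 1 × 18 + 7 × 2 = 32 labels have been skipped so far.
Adding those back, label number 32227 + 32 = 32259 at 30 labels/s is 1075 s + 9 f = 0 h 17 min 55 s frame 9, i.e. 00:17:55;09.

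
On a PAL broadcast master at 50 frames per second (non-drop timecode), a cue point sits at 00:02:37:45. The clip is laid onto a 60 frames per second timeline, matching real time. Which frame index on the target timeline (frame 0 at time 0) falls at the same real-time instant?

Source frame index: (0×3600 + 2×60 + 37) × 50 + 45 = 7895.
Real time: 7895 / (50) = 1579/10 s.
Target frame: (1579/10) × (60) = 9474.

frame 9474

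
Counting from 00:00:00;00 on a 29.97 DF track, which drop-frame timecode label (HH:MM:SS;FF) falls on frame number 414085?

03:50:16;19

Each 10-minute DF block holds 10 × 60 × 30 − 9 × 2 = 17982 frames. 414085 ÷ 17982 → 23 full blocks, remainder 499.
Within the partial block the first minute is 1800 frames and each further minute 1798, so 0 further minute boundaries passed. Total skipped labels = 18 × 23 + 2 × 0 = 414.
Non-drop label index = 414085 + 414 = 414499; at 30 labels/s that is 03:50:16:19, i.e. DF 03:50:16;19.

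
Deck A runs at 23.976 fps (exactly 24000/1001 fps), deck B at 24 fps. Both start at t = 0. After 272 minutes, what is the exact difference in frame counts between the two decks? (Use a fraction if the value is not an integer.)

272 min = 16320 s.
A emits 24000/1001 × 16320 = 391680000/1001 frames; B emits 24 × 16320 = 391680.
Difference = 391680/1001 frames (≈ 391.2887); B is ahead of A.

391680/1001 frames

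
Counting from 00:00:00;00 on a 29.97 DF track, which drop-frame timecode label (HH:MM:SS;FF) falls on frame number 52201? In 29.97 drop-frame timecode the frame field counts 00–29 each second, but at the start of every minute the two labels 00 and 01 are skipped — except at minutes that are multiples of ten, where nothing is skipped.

Ten DF minutes hold 17982 frames, so frame 52201 lies in block 2 (frames 35964–53945) with 16237 frames into that block.
The block's first minute is 1800 frames and the rest 1798 each; 16237 frames reaches minute 9, so 2 × 18 + 9 × 2 = 54 labels have been skipped so far.
Adding those back, label number 52201 + 54 = 52255 at 30 labels/s is 1741 s + 25 f = 0 h 29 min 1 s frame 25, i.e. 00:29:01;25.

00:29:01;25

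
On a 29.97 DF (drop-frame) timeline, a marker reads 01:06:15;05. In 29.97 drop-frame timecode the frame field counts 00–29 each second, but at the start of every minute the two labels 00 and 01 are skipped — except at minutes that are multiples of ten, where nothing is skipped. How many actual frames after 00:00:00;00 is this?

119135

Complete 10-minute blocks: 6, each 17982 frames → 107892.
Remaining 6 whole minutes in the current block: 1800 + 5 × 1798 = 10790 frames.
Within the current minute: 15 × 30 + 5 − 2 = 453 (labels ;00/;01 skipped at this minute). Total = 107892 + 10790 + 453 = 119135.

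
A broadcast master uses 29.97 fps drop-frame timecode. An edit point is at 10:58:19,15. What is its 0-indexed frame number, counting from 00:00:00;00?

As if non-drop at 30 labels/s: (10 × 3600 + 58 × 60 + 19) × 30 + 15 = 1184985.
Minute boundaries passed: 658; those not divisible by 10: 658 − 65 = 593; dropped labels = 2 × 593 = 1186.
Actual frame index = 1184985 − 1186 = 1183799.

1183799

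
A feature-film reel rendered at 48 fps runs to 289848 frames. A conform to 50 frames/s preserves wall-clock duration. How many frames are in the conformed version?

Target frames = source frames × (target rate / source rate) = 289848 × (50)/(48) = 289848 × 25/24 = 301925.

301925 frames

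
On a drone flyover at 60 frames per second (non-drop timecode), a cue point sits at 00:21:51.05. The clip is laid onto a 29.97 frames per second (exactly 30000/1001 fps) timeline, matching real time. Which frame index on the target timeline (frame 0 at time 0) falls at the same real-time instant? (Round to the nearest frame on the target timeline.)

frame 39293

Source frame index: (0×3600 + 21×60 + 51) × 60 + 5 = 78665.
Real time: 78665 / (60) = 15733/12 s.
Target frame: (15733/12) × (30000/1001) = 39332500/1001 ≈ 39293.207 → 39293.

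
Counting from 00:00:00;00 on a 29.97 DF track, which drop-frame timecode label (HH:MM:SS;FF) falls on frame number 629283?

Ten DF minutes hold 17982 frames, so frame 629283 lies in block 34 (frames 611388–629369) with 17895 frames into that block.
The block's first minute is 1800 frames and the rest 1798 each; 17895 frames reaches minute 9, so 34 × 18 + 9 × 2 = 630 labels have been skipped so far.
Adding those back, label number 629283 + 630 = 629913 at 30 labels/s is 20997 s + 3 f = 5 h 49 min 57 s frame 3, i.e. 05:49:57;03.

05:49:57;03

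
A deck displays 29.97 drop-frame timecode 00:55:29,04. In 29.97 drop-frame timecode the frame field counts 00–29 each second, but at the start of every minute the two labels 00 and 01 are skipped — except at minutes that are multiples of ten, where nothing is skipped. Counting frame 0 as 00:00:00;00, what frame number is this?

99774

Complete 10-minute blocks: 5, each 17982 frames → 89910.
Remaining 5 whole minutes in the current block: 1800 + 4 × 1798 = 8992 frames.
Within the current minute: 29 × 30 + 4 − 2 = 872 (labels ;00/;01 skipped at this minute). Total = 89910 + 8992 + 872 = 99774.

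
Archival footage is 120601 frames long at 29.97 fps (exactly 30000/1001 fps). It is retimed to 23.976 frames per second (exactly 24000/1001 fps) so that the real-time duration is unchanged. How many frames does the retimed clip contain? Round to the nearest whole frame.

96481 frames

Frames at target rate = 120601 × (24000/1001) / (30000/1001) = 482404/5 ≈ 96480.800.
Nearest whole frame: 96481.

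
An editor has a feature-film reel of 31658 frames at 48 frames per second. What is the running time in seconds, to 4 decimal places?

659.5417 seconds

Running time = 31658 × 1/48 = 15829/24 s ≈ 659.5417 s.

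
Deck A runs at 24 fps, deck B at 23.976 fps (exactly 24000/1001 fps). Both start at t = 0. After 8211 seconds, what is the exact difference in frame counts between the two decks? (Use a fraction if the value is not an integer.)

28152/143 frames

A emits 24 × 8211 = 197064 frames; B emits 24000/1001 × 8211 = 28152000/143.
Difference = 28152/143 frames (≈ 196.8671); B is behind A.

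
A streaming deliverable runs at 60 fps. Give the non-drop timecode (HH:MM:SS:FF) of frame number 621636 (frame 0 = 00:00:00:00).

02:52:40:36

621636 ÷ 60 = 10360 full seconds, remainder 36 frames.
10360 s = 2 h 52 min 40 s.
Timecode: 02:52:40:36.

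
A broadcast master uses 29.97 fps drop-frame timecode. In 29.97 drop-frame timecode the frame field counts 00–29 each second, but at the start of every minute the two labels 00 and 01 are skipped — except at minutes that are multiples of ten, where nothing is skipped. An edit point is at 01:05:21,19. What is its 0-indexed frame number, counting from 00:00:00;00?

117531

As if non-drop at 30 labels/s: (1 × 3600 + 5 × 60 + 21) × 30 + 19 = 117649.
Minute boundaries passed: 65; those not divisible by 10: 65 − 6 = 59; dropped labels = 2 × 59 = 118.
Actual frame index = 117649 − 118 = 117531.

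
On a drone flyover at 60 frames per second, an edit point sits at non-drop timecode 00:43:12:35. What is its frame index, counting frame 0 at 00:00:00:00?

155555

Total seconds to the label: (0 × 3600 + 43 × 60 + 12) = 2592.
Frame index = 2592 × 60 + 35 = 155555.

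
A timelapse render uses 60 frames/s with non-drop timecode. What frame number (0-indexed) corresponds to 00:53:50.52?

Total seconds to the label: (0 × 3600 + 53 × 60 + 50) = 3230.
Frame index = 3230 × 60 + 52 = 193852.

193852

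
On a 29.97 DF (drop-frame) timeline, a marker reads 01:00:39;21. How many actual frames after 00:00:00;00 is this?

As if non-drop at 30 labels/s: (1 × 3600 + 0 × 60 + 39) × 30 + 21 = 109191.
Minute boundaries passed: 60; those not divisible by 10: 60 − 6 = 54; dropped labels = 2 × 54 = 108.
Actual frame index = 109191 − 108 = 109083.

109083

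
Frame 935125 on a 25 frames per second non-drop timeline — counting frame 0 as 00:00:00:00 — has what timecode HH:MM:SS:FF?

10:23:25:00

935125 ÷ 25 = 37405 full seconds, remainder 0 frames.
37405 s = 10 h 23 min 25 s.
Timecode: 10:23:25:00.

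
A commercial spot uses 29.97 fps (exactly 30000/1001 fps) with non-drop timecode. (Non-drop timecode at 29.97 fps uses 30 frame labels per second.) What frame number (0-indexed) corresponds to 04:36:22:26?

frame 497486

Total seconds to the label: (4 × 3600 + 36 × 60 + 22) = 16582.
Frame index = 16582 × 30 + 26 = 497486.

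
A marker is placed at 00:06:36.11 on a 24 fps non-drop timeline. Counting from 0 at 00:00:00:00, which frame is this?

Total seconds to the label: (0 × 3600 + 6 × 60 + 36) = 396.
Frame index = 396 × 24 + 11 = 9515.

frame 9515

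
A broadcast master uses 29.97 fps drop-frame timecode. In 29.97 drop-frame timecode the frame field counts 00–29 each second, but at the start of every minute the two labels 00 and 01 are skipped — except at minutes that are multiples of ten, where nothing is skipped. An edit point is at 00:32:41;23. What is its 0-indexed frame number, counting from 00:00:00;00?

58795

As if non-drop at 30 labels/s: (0 × 3600 + 32 × 60 + 41) × 30 + 23 = 58853.
Minute boundaries passed: 32; those not divisible by 10: 32 − 3 = 29; dropped labels = 2 × 29 = 58.
Actual frame index = 58853 − 58 = 58795.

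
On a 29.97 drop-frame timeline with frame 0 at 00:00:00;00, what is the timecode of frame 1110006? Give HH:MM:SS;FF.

Each 10-minute DF block holds 10 × 60 × 30 − 9 × 2 = 17982 frames. 1110006 ÷ 17982 → 61 full blocks, remainder 13104.
Within the partial block the first minute is 1800 frames and each further minute 1798, so 7 further minute boundaries passed. Total skipped labels = 18 × 61 + 2 × 7 = 1112.
Non-drop label index = 1110006 + 1112 = 1111118; at 30 labels/s that is 10:17:17:08, i.e. DF 10:17:17;08.

10:17:17;08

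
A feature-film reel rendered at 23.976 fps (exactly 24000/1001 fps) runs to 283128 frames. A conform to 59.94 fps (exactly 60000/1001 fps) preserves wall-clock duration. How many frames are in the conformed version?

707820 frames

Target frames = source frames × (target rate / source rate) = 283128 × (60000/1001)/(24000/1001) = 283128 × 5/2 = 707820.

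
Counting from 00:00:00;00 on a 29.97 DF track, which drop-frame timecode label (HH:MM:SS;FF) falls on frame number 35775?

00:19:53;21

Ten DF minutes hold 17982 frames, so frame 35775 lies in block 1 (frames 17982–35963) with 17793 frames into that block.
The block's first minute is 1800 frames and the rest 1798 each; 17793 frames reaches minute 9, so 1 × 18 + 9 × 2 = 36 labels have been skipped so far.
Adding those back, label number 35775 + 36 = 35811 at 30 labels/s is 1193 s + 21 f = 0 h 19 min 53 s frame 21, i.e. 00:19:53;21.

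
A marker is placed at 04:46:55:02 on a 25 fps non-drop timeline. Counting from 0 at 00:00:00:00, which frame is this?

Total seconds to the label: (4 × 3600 + 46 × 60 + 55) = 17215.
Frame index = 17215 × 25 + 2 = 430377.

430377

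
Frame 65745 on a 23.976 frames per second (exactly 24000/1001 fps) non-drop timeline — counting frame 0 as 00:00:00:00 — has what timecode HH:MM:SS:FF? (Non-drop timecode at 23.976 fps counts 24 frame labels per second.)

00:45:39:09

65745 ÷ 24 = 2739 full seconds, remainder 9 frames.
2739 s = 0 h 45 min 39 s.
Timecode: 00:45:39:09.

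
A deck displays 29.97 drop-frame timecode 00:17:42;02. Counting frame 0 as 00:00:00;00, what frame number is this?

31830

As if non-drop at 30 labels/s: (0 × 3600 + 17 × 60 + 42) × 30 + 2 = 31862.
Minute boundaries passed: 17; those not divisible by 10: 17 − 1 = 16; dropped labels = 2 × 16 = 32.
Actual frame index = 31862 − 32 = 31830.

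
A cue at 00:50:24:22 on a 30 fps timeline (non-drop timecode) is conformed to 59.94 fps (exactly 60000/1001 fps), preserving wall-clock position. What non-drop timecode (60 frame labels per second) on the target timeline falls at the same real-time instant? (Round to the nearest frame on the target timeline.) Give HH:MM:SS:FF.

00:50:21:43

Source frame index: (0×3600 + 50×60 + 24) × 30 + 22 = 90742.
Real time: 90742 / (30) = 45371/15 s.
Target frame: (45371/15) × (60000/1001) = 181484000/1001 ≈ 181302.697 → 181303.
At 60 labels/s: frame 181303 → 00:50:21:43.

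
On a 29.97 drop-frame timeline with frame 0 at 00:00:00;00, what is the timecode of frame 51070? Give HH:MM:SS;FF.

00:28:24;02

Ten DF minutes hold 17982 frames, so frame 51070 lies in block 2 (frames 35964–53945) with 15106 frames into that block.
The block's first minute is 1800 frames and the rest 1798 each; 15106 frames reaches minute 8, so 2 × 18 + 8 × 2 = 52 labels have been skipped so far.
Adding those back, label number 51070 + 52 = 51122 at 30 labels/s is 1704 s + 2 f = 0 h 28 min 24 s frame 2, i.e. 00:28:24;02.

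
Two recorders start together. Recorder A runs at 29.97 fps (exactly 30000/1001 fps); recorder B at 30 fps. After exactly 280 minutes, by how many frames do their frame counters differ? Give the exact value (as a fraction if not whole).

72000/143 frames

280 min = 16800 s.
A emits 30000/1001 × 16800 = 72000000/143 frames; B emits 30 × 16800 = 504000.
Difference = 72000/143 frames (≈ 503.4965); B is ahead of A.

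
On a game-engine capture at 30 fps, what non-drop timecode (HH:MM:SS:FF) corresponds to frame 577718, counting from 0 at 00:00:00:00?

05:20:57:08

577718 ÷ 30 = 19257 full seconds, remainder 8 frames.
19257 s = 5 h 20 min 57 s.
Timecode: 05:20:57:08.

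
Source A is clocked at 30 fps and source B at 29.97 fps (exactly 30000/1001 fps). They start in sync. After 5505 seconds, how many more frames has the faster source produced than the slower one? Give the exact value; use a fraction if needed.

165150/1001 frames

A emits 30 × 5505 = 165150 frames; B emits 30000/1001 × 5505 = 165150000/1001.
Difference = 165150/1001 frames (≈ 164.9850); B is behind A.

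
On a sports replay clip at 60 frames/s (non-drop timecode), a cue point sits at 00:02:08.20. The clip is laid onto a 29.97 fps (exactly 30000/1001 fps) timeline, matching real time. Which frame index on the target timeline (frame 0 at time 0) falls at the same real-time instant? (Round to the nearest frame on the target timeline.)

frame 3846

Source frame index: (0×3600 + 2×60 + 8) × 60 + 20 = 7700.
Real time: 7700 / (60) = 385/3 s.
Target frame: (385/3) × (30000/1001) = 50000/13 ≈ 3846.154 → 3846.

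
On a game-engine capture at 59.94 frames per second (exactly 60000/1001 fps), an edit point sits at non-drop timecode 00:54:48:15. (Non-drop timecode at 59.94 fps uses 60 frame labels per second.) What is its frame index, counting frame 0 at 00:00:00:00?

197295

Total seconds to the label: (0 × 3600 + 54 × 60 + 48) = 3288.
Frame index = 3288 × 60 + 15 = 197295.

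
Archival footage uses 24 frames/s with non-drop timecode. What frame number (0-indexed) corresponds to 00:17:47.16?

25624

Total seconds to the label: (0 × 3600 + 17 × 60 + 47) = 1067.
Frame index = 1067 × 24 + 16 = 25624.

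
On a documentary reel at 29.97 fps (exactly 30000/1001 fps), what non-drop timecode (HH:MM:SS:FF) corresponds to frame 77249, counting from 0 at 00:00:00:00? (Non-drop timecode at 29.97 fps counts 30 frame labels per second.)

77249 ÷ 30 = 2574 full seconds, remainder 29 frames.
2574 s = 0 h 42 min 54 s.
Timecode: 00:42:54:29.

00:42:54:29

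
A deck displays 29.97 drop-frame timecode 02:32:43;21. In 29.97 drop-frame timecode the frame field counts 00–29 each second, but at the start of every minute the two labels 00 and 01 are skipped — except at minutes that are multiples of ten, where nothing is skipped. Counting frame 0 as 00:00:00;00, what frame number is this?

As if non-drop at 30 labels/s: (2 × 3600 + 32 × 60 + 43) × 30 + 21 = 274911.
Minute boundaries passed: 152; those not divisible by 10: 152 − 15 = 137; dropped labels = 2 × 137 = 274.
Actual frame index = 274911 − 274 = 274637.

274637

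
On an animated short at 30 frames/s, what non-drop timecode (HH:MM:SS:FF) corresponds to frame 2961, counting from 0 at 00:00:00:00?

00:01:38:21

2961 ÷ 30 = 98 full seconds, remainder 21 frames.
98 s = 0 h 1 min 38 s.
Timecode: 00:01:38:21.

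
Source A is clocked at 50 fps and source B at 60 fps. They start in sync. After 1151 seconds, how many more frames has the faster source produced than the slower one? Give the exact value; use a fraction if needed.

A emits 50 × 1151 = 57550 frames; B emits 60 × 1151 = 69060.
Difference = 11510 frames; B is ahead of A.

11510 frames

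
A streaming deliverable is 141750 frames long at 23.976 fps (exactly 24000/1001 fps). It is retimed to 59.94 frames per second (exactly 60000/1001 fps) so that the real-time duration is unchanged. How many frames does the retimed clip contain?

354375 frames

Target frames = source frames × (target rate / source rate) = 141750 × (60000/1001)/(24000/1001) = 141750 × 5/2 = 354375.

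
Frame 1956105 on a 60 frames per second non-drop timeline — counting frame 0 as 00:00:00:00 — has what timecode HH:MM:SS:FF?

1956105 ÷ 60 = 32601 full seconds, remainder 45 frames.
32601 s = 9 h 3 min 21 s.
Timecode: 09:03:21:45.

09:03:21:45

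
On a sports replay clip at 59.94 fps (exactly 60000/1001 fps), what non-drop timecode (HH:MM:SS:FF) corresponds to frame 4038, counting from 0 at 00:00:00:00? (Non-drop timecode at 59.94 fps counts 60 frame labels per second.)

4038 ÷ 60 = 67 full seconds, remainder 18 frames.
67 s = 0 h 1 min 7 s.
Timecode: 00:01:07:18.

00:01:07:18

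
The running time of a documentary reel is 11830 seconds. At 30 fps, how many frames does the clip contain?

354900 frames

Frames = 11830 × 30 = 354900.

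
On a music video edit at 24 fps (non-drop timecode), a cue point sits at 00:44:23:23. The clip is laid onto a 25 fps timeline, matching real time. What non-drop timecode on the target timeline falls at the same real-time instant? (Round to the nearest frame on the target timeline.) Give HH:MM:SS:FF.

Source frame index: (0×3600 + 44×60 + 23) × 24 + 23 = 63935.
Real time: 63935 / (24) = 63935/24 s.
Target frame: (63935/24) × (25) = 1598375/24 ≈ 66598.958 → 66599.
At 25 labels/s: frame 66599 → 00:44:23:24.

00:44:23:24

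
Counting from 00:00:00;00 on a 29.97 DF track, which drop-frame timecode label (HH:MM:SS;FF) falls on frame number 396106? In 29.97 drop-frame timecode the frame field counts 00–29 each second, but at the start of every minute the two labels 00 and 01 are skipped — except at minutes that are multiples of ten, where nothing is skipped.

Each 10-minute DF block holds 10 × 60 × 30 − 9 × 2 = 17982 frames. 396106 ÷ 17982 → 22 full blocks, remainder 502.
Within the partial block the first minute is 1800 frames and each further minute 1798, so 0 further minute boundaries passed. Total skipped labels = 18 × 22 + 2 × 0 = 396.
Non-drop label index = 396106 + 396 = 396502; at 30 labels/s that is 03:40:16:22, i.e. DF 03:40:16;22.

03:40:16;22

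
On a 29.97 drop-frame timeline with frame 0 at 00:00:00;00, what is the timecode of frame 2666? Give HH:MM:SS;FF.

Each 10-minute DF block holds 10 × 60 × 30 − 9 × 2 = 17982 frames. 2666 ÷ 17982 → 0 full blocks, remainder 2666.
Within the partial block the first minute is 1800 frames and each further minute 1798, so 1 further minute boundary passed. Total skipped labels = 18 × 0 + 2 × 1 = 2.
Non-drop label index = 2666 + 2 = 2668; at 30 labels/s that is 00:01:28:28, i.e. DF 00:01:28;28.

00:01:28;28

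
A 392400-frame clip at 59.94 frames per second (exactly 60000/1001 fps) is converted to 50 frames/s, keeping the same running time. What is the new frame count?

Target frames = source frames × (target rate / source rate) = 392400 × (50)/(60000/1001) = 392400 × 1001/1200 = 327327.

327327 frames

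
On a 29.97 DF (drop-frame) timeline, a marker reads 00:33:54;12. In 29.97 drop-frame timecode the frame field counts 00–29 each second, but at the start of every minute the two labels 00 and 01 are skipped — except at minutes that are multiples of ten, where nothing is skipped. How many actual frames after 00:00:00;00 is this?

60972

Complete 10-minute blocks: 3, each 17982 frames → 53946.
Remaining 3 whole minutes in the current block: 1800 + 2 × 1798 = 5396 frames.
Within the current minute: 54 × 30 + 12 − 2 = 1630 (labels ;00/;01 skipped at this minute). Total = 53946 + 5396 + 1630 = 60972.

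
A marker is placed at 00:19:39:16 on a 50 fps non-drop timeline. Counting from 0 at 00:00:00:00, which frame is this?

58966

Total seconds to the label: (0 × 3600 + 19 × 60 + 39) = 1179.
Frame index = 1179 × 50 + 16 = 58966.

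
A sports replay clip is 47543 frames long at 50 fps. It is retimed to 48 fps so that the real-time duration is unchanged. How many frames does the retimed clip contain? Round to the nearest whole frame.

45641 frames

Frames at target rate = 47543 × (48) / (50) = 1141032/25 ≈ 45641.280.
Nearest whole frame: 45641.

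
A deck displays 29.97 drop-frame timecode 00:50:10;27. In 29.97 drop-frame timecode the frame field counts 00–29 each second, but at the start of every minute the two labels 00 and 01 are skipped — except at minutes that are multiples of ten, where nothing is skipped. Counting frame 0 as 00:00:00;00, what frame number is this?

As if non-drop at 30 labels/s: (0 × 3600 + 50 × 60 + 10) × 30 + 27 = 90327.
Minute boundaries passed: 50; those not divisible by 10: 50 − 5 = 45; dropped labels = 2 × 45 = 90.
Actual frame index = 90327 − 90 = 90237.

90237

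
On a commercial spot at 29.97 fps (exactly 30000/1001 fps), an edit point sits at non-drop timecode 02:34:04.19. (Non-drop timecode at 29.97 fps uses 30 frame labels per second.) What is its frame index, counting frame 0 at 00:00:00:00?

Total seconds to the label: (2 × 3600 + 34 × 60 + 4) = 9244.
Frame index = 9244 × 30 + 19 = 277339.

frame 277339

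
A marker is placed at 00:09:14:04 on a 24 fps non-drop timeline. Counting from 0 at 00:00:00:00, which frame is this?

frame 13300

Total seconds to the label: (0 × 3600 + 9 × 60 + 14) = 554.
Frame index = 554 × 24 + 4 = 13300.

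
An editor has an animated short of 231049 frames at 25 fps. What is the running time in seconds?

Running time = 231049 / (25) = 9241.96 s.

9241.96 seconds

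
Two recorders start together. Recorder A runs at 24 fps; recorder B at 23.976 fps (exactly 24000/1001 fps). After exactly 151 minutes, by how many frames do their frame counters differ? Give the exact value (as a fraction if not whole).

151 min = 9060 s.
A emits 24 × 9060 = 217440 frames; B emits 24000/1001 × 9060 = 217440000/1001.
Difference = 217440/1001 frames (≈ 217.2228); B is behind A.

217440/1001 frames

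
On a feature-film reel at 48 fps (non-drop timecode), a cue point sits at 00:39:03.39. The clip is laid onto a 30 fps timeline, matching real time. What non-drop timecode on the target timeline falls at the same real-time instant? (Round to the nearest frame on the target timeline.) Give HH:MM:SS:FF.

00:39:03:24

Source frame index: (0×3600 + 39×60 + 3) × 48 + 39 = 112503.
Real time: 112503 / (48) = 37501/16 s.
Target frame: (37501/16) × (30) = 562515/8 ≈ 70314.375 → 70314.
At 30 labels/s: frame 70314 → 00:39:03:24.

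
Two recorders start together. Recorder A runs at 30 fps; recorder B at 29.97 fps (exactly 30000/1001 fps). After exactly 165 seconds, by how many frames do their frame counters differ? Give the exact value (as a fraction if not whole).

450/91 frames

A emits 30 × 165 = 4950 frames; B emits 30000/1001 × 165 = 450000/91.
Difference = 450/91 frames (≈ 4.9451); B is behind A.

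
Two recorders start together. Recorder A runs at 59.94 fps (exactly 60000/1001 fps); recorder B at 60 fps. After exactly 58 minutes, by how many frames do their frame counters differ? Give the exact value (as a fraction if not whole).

58 min = 3480 s.
A emits 60000/1001 × 3480 = 208800000/1001 frames; B emits 60 × 3480 = 208800.
Difference = 208800/1001 frames (≈ 208.5914); B is ahead of A.

208800/1001 frames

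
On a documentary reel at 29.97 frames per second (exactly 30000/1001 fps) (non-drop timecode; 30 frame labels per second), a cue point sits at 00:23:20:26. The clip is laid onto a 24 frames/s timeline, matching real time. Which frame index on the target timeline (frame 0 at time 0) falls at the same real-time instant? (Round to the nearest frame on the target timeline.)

Source frame index: (0×3600 + 23×60 + 20) × 30 + 26 = 42026.
Real time: 42026 / (30000/1001) = 21034013/15000 s.
Target frame: (21034013/15000) × (24) = 21034013/625 ≈ 33654.421 → 33654.

frame 33654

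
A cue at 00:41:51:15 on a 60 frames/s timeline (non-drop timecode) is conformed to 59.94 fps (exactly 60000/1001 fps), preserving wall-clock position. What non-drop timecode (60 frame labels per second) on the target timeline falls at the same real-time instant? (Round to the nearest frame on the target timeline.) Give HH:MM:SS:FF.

Source frame index: (0×3600 + 41×60 + 51) × 60 + 15 = 150675.
Real time: 150675 / (60) = 10045/4 s.
Target frame: (10045/4) × (60000/1001) = 21525000/143 ≈ 150524.476 → 150524.
At 60 labels/s: frame 150524 → 00:41:48:44.

00:41:48:44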